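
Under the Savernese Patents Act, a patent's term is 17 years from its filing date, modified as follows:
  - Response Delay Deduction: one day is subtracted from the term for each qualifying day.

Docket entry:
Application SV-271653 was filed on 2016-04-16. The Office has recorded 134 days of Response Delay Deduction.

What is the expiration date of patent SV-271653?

2032-12-03

Base term: filing date + 17 years → 16 April 2033.
Response Delay Deduction: −134 days → 3 December 2032.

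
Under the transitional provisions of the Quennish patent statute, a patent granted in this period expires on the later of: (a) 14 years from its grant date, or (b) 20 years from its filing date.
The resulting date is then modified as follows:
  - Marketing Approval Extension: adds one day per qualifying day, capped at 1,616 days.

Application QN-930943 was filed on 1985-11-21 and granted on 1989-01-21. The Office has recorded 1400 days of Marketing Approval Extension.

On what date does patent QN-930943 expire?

2009-09-21

(a) grant + 14 years → 21 January 2003.
(b) filing + 20 years → 21 November 2005.
Later of the two: 21 November 2005.
Marketing Approval Extension: 1400 days (within the 1616-day cap) → +1400 days → 21 September 2009.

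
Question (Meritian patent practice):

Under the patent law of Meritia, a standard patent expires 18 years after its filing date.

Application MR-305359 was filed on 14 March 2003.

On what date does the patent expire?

Filing date + 18 years → 14 March 2021.

March 14, 2021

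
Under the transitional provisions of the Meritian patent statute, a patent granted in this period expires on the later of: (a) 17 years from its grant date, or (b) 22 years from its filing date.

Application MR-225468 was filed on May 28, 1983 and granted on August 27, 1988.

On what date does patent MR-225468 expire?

(a) grant + 17 years → 27 August 2005.
(b) filing + 22 years → 28 May 2005.
Later of the two: 27 August 2005.

August 27, 2005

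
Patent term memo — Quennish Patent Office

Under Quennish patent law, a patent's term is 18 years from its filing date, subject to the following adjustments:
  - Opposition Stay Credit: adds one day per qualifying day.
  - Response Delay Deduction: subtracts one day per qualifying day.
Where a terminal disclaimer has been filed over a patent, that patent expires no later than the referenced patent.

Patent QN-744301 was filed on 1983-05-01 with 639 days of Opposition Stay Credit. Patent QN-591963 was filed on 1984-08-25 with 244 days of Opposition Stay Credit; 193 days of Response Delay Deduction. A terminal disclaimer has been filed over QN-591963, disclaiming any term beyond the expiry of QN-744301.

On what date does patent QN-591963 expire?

2002-10-15

Natural term of QN-591963:
  Base: filing + 18 years → 25 August 2002.
  Opposition Stay Credit: +244 days → 26 April 2003.
  Response Delay Deduction: −193 days → 15 October 2002.
Expiry of referenced patent QN-744301:
  Base: filing + 18 years → 1 May 2001.
  Opposition Stay Credit: +639 days → 30 January 2003.
Terminal disclaimer: QN-591963 expires on the earlier of 15 October 2002 and 30 January 2003.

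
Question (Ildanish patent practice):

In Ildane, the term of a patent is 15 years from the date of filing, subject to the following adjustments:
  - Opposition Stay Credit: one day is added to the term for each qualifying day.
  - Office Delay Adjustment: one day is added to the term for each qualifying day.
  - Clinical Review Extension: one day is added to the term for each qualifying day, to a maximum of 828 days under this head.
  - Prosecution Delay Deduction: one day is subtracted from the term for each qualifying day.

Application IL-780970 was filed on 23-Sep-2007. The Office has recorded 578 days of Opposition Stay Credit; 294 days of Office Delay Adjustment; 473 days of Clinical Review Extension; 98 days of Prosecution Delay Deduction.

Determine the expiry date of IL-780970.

Base term: filing date + 15 years → 23 September 2022.
Opposition Stay Credit: +578 days → 23 April 2024.
Office Delay Adjustment: +294 days → 11 February 2025.
Clinical Review Extension: 473 days (within the 828-day cap) → +473 days → 30 May 2026.
Prosecution Delay Deduction: −98 days → 21 February 2026.

2026-02-21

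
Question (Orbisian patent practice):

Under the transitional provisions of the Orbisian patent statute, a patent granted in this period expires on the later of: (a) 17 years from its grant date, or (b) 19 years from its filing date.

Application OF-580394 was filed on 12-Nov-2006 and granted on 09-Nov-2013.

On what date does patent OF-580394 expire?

(a) grant + 17 years → 9 November 2030.
(b) filing + 19 years → 12 November 2025.
Later of the two: 9 November 2030.

November 9, 2030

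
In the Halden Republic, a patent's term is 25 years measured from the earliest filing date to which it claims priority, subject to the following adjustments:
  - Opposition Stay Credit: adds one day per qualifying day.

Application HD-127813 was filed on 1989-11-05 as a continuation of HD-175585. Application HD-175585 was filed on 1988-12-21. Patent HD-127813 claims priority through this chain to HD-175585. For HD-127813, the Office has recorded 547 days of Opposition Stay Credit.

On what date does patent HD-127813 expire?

2015-06-21

Earliest priority filing: 21 December 1988.
Base term: 21 December 1988 + 25 years → 21 December 2013.
Opposition Stay Credit: +547 days → 21 June 2015.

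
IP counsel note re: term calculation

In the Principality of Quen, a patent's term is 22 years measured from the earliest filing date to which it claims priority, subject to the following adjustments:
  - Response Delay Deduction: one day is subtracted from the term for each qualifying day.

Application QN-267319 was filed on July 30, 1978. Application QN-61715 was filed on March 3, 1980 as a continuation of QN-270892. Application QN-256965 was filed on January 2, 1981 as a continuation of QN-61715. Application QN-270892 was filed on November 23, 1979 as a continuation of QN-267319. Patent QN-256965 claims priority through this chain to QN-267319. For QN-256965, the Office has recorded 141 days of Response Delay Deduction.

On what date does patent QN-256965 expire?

2000-03-11

Earliest priority filing: 30 July 1978.
Base term: 30 July 1978 + 22 years → 30 July 2000.
Response Delay Deduction: −141 days → 11 March 2000.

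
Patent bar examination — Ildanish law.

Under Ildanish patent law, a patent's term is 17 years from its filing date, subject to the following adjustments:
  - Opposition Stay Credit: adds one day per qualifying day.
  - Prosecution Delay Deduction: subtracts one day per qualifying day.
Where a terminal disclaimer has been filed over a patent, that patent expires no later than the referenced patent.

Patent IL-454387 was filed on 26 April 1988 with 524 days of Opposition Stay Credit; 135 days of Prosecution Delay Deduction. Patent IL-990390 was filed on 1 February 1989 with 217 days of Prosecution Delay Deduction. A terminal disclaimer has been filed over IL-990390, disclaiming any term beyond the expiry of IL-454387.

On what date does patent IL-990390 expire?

June 29, 2005

Natural term of IL-990390:
  Base: filing + 17 years → 1 February 2006.
  Prosecution Delay Deduction: −217 days → 29 June 2005.
Expiry of referenced patent IL-454387:
  Base: filing + 17 years → 26 April 2005.
  Opposition Stay Credit: +524 days → 2 October 2006.
  Prosecution Delay Deduction: −135 days → 20 May 2006.
Terminal disclaimer: IL-990390 expires on the earlier of 29 June 2005 and 20 May 2006.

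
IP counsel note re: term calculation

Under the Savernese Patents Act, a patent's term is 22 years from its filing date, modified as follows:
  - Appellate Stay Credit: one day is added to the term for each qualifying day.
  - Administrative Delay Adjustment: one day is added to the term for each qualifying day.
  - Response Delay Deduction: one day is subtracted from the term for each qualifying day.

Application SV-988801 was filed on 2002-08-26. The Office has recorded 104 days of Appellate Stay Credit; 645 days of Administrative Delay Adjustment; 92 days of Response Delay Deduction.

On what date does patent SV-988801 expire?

Base term: filing date + 22 years → 26 August 2024.
Appellate Stay Credit: +104 days → 8 December 2024.
Administrative Delay Adjustment: +645 days → 14 September 2026.
Response Delay Deduction: −92 days → 14 June 2026.

June 14, 2026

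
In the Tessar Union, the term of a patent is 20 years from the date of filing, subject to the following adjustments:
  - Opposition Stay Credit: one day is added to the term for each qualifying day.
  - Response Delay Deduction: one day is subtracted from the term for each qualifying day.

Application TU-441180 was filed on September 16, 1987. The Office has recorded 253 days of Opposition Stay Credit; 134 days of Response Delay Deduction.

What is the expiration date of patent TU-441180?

2008-01-13

Base term: filing date + 20 years → 16 September 2007.
Opposition Stay Credit: +253 days → 26 May 2008.
Response Delay Deduction: −134 days → 13 January 2008.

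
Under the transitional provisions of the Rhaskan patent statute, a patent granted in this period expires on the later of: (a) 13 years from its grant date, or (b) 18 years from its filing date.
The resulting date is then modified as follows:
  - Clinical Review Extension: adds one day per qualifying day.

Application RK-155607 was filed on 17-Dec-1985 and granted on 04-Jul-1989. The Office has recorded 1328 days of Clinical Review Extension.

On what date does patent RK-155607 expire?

(a) grant + 13 years → 4 July 2002.
(b) filing + 18 years → 17 December 2003.
Later of the two: 17 December 2003.
Clinical Review Extension: +1328 days → 6 August 2007.

August 6, 2007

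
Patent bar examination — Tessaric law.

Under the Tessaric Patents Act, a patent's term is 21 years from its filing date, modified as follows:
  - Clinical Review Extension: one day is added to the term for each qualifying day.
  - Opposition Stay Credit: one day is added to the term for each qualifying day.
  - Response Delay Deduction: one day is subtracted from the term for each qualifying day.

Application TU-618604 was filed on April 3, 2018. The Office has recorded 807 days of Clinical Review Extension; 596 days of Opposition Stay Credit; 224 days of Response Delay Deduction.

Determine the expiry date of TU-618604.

Base term: filing date + 21 years → 3 April 2039.
Clinical Review Extension: +807 days → 18 June 2041.
Opposition Stay Credit: +596 days → 4 February 2043.
Response Delay Deduction: −224 days → 25 June 2042.

2042-06-25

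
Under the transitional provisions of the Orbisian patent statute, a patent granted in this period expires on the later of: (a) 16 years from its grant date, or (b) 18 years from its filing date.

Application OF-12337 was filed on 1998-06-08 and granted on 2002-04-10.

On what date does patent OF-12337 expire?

(a) grant + 16 years → 10 April 2018.
(b) filing + 18 years → 8 June 2016.
Later of the two: 10 April 2018.

April 10, 2018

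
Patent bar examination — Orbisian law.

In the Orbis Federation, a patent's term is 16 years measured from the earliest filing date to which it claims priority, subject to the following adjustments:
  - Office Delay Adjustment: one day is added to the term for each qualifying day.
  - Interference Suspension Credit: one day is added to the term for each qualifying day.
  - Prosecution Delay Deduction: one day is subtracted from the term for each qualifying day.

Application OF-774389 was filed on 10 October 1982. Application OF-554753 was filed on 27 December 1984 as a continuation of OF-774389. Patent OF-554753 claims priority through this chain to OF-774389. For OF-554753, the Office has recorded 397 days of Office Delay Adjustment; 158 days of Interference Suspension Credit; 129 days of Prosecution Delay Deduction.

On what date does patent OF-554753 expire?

Earliest priority filing: 10 October 1982.
Base term: 10 October 1982 + 16 years → 10 October 1998.
Office Delay Adjustment: +397 days → 11 November 1999.
Interference Suspension Credit: +158 days → 17 April 2000.
Prosecution Delay Deduction: −129 days → 10 December 1999.

1999-12-10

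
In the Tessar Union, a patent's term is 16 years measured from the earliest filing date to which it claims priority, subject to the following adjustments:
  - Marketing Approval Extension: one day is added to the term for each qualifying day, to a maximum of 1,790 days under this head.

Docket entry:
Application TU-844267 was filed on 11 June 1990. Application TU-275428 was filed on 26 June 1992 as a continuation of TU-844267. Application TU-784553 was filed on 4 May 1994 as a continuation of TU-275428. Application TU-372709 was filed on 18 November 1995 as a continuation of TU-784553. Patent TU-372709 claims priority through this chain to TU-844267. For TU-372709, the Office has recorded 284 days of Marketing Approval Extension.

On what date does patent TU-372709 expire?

2007-03-22

Earliest priority filing: 11 June 1990.
Base term: 11 June 1990 + 16 years → 11 June 2006.
Marketing Approval Extension: 284 days (within the 1790-day cap) → +284 days → 22 March 2007.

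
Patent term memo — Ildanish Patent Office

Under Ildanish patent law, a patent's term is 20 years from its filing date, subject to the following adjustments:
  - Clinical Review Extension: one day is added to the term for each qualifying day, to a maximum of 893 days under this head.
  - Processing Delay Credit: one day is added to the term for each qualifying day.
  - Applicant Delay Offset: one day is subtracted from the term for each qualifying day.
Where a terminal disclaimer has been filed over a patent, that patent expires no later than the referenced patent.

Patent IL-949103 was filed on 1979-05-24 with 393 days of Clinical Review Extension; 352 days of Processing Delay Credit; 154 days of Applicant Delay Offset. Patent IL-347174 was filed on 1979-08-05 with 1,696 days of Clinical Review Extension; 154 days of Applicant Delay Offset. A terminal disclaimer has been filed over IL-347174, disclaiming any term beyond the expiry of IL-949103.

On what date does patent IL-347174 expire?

January 4, 2001

Natural term of IL-347174:
  Base: filing + 20 years → 5 August 1999.
  Clinical Review Extension: 1696 days claimed exceeds the 893-day cap, so +893 days → 14 January 2002.
  Applicant Delay Offset: −154 days → 13 August 2001.
Expiry of referenced patent IL-949103:
  Base: filing + 20 years → 24 May 1999.
  Clinical Review Extension: 393 days (within the 893-day cap) → +393 days → 20 June 2000.
  Processing Delay Credit: +352 days → 7 June 2001.
  Applicant Delay Offset: −154 days → 4 January 2001.
Terminal disclaimer: IL-347174 expires on the earlier of 13 August 2001 and 4 January 2001.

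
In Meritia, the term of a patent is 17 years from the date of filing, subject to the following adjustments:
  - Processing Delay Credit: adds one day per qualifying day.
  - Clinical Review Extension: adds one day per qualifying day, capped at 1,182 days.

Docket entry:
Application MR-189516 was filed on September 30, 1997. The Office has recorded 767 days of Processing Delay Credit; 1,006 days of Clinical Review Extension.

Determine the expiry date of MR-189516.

Base term: filing date + 17 years → 30 September 2014.
Processing Delay Credit: +767 days → 5 November 2016.
Clinical Review Extension: 1006 days (within the 1182-day cap) → +1006 days → 8 August 2019.

August 8, 2019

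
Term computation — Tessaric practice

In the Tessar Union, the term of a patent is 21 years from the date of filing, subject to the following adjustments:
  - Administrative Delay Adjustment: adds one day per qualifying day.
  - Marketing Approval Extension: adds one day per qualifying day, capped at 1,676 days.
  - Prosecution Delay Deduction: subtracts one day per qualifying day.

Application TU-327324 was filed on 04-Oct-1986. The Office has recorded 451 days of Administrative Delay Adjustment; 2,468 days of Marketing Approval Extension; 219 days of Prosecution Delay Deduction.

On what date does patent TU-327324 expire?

2012-12-24

Base term: filing date + 21 years → 4 October 2007.
Administrative Delay Adjustment: +451 days → 28 December 2008.
Marketing Approval Extension: 2468 days claimed exceeds the 1676-day cap, so +1676 days → 31 July 2013.
Prosecution Delay Deduction: −219 days → 24 December 2012.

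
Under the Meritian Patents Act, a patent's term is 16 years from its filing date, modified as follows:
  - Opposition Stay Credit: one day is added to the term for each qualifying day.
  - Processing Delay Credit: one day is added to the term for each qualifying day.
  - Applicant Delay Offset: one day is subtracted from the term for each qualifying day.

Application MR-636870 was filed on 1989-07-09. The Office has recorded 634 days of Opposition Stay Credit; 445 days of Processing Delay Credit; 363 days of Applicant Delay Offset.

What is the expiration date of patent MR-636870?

Base term: filing date + 16 years → 9 July 2005.
Opposition Stay Credit: +634 days → 4 April 2007.
Processing Delay Credit: +445 days → 22 June 2008.
Applicant Delay Offset: −363 days → 25 June 2007.

June 25, 2007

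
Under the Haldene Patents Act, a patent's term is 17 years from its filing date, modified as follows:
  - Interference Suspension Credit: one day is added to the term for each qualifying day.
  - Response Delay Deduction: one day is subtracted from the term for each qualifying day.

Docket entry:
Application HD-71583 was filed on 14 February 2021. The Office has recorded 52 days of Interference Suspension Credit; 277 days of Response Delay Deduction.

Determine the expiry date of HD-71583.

July 4, 2037

Base term: filing date + 17 years → 14 February 2038.
Interference Suspension Credit: +52 days → 7 April 2038.
Response Delay Deduction: −277 days → 4 July 2037.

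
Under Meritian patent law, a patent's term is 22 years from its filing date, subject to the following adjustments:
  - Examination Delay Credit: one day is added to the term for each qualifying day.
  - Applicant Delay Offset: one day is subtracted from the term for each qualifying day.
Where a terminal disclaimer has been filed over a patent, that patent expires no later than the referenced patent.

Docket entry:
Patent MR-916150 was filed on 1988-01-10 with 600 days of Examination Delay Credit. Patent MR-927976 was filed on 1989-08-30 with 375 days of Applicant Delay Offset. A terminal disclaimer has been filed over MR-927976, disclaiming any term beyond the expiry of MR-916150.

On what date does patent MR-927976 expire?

Natural term of MR-927976:
  Base: filing + 22 years → 30 August 2011.
  Applicant Delay Offset: −375 days → 20 August 2010.
Expiry of referenced patent MR-916150:
  Base: filing + 22 years → 10 January 2010.
  Examination Delay Credit: +600 days → 2 September 2011.
Terminal disclaimer: MR-927976 expires on the earlier of 20 August 2010 and 2 September 2011.

2010-08-20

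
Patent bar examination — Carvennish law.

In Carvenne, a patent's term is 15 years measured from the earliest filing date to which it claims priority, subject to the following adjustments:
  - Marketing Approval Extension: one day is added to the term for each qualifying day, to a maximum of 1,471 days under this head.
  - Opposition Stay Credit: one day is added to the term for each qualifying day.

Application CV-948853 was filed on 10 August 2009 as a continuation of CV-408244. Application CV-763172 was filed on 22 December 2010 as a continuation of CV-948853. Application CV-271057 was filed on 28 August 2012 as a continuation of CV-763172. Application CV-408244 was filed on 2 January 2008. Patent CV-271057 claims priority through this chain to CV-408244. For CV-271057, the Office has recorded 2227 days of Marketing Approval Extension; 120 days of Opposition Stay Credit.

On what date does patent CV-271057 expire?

May 12, 2027

Earliest priority filing: 2 January 2008.
Base term: 2 January 2008 + 15 years → 2 January 2023.
Marketing Approval Extension: 2227 days claimed exceeds the 1471-day cap, so +1471 days → 12 January 2027.
Opposition Stay Credit: +120 days → 12 May 2027.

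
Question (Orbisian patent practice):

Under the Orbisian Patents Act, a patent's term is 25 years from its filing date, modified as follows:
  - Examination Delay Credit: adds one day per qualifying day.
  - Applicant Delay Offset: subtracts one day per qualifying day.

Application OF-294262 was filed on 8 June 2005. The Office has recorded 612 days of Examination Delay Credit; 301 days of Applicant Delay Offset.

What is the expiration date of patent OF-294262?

Base term: filing date + 25 years → 8 June 2030.
Examination Delay Credit: +612 days → 10 February 2032.
Applicant Delay Offset: −301 days → 15 April 2031.

2031-04-15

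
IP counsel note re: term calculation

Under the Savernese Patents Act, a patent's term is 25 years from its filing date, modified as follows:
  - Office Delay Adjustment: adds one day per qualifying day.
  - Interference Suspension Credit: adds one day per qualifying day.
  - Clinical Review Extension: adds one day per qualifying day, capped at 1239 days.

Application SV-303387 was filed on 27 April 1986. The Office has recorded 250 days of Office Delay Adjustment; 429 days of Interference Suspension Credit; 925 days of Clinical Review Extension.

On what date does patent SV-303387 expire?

2015-09-17

Base term: filing date + 25 years → 27 April 2011.
Office Delay Adjustment: +250 days → 2 January 2012.
Interference Suspension Credit: +429 days → 6 March 2013.
Clinical Review Extension: 925 days (within the 1239-day cap) → +925 days → 17 September 2015.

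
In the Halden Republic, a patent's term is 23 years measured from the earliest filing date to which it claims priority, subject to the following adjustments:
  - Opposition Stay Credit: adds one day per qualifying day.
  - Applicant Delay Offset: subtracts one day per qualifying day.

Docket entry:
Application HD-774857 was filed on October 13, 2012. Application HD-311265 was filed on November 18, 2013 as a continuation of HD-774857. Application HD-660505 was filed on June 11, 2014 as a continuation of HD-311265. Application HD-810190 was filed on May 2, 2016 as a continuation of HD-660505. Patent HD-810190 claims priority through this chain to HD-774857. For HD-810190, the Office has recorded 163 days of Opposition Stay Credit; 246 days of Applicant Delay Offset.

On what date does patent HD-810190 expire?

Earliest priority filing: 13 October 2012.
Base term: 13 October 2012 + 23 years → 13 October 2035.
Opposition Stay Credit: +163 days → 24 March 2036.
Applicant Delay Offset: −246 days → 22 July 2035.

July 22, 2035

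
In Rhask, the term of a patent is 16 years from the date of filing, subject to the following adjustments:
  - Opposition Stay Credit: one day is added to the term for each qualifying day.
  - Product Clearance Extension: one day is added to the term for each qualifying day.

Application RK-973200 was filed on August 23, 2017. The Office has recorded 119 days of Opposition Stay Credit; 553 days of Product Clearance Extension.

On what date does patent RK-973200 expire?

Base term: filing date + 16 years → 23 August 2033.
Opposition Stay Credit: +119 days → 20 December 2033.
Product Clearance Extension: +553 days → 26 June 2035.

2035-06-26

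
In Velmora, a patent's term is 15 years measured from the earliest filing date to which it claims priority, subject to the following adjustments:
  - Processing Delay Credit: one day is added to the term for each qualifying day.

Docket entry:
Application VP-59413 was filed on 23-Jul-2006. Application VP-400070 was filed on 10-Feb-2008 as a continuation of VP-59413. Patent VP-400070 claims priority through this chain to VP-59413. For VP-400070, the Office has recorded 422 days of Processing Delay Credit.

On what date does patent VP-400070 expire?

2022-09-18

Earliest priority filing: 23 July 2006.
Base term: 23 July 2006 + 15 years → 23 July 2021.
Processing Delay Credit: +422 days → 18 September 2022.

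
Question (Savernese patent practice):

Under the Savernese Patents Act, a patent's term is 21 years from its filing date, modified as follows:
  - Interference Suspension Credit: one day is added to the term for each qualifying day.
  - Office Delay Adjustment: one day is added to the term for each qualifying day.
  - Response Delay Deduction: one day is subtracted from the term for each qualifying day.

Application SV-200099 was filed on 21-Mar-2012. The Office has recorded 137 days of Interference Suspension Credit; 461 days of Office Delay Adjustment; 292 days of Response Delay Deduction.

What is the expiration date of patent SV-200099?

2034-01-21

Base term: filing date + 21 years → 21 March 2033.
Interference Suspension Credit: +137 days → 5 August 2033.
Office Delay Adjustment: +461 days → 9 November 2034.
Response Delay Deduction: −292 days → 21 January 2034.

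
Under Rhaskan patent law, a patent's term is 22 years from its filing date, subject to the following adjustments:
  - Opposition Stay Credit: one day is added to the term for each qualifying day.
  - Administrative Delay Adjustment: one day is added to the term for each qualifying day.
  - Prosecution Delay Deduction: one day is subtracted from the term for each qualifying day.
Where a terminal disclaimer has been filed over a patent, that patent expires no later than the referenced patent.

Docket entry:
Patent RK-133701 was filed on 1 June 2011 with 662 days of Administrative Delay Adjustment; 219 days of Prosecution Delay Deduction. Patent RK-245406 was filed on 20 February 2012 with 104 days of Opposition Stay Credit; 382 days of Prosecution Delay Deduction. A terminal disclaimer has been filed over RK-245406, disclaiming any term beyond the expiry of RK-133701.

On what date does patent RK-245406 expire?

May 18, 2033

Natural term of RK-245406:
  Base: filing + 22 years → 20 February 2034.
  Opposition Stay Credit: +104 days → 4 June 2034.
  Prosecution Delay Deduction: −382 days → 18 May 2033.
Expiry of referenced patent RK-133701:
  Base: filing + 22 years → 1 June 2033.
  Administrative Delay Adjustment: +662 days → 25 March 2035.
  Prosecution Delay Deduction: −219 days → 18 August 2034.
Terminal disclaimer: RK-245406 expires on the earlier of 18 May 2033 and 18 August 2034.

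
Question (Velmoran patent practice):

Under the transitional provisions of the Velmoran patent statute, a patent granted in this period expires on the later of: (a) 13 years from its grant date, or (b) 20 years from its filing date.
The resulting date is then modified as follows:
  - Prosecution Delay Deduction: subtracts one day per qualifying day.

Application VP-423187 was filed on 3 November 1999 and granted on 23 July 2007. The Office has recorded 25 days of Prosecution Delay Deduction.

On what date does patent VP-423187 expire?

2020-06-28

(a) grant + 13 years → 23 July 2020.
(b) filing + 20 years → 3 November 2019.
Later of the two: 23 July 2020.
Prosecution Delay Deduction: −25 days → 28 June 2020.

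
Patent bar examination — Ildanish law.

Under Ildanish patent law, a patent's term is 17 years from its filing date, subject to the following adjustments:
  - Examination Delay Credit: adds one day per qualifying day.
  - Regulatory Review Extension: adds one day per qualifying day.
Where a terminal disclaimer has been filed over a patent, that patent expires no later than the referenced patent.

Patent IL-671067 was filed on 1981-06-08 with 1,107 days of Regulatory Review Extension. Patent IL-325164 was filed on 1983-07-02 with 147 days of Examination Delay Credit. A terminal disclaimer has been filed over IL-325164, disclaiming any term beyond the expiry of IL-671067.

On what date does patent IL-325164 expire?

November 26, 2000

Natural term of IL-325164:
  Base: filing + 17 years → 2 July 2000.
  Examination Delay Credit: +147 days → 26 November 2000.
Expiry of referenced patent IL-671067:
  Base: filing + 17 years → 8 June 1998.
  Regulatory Review Extension: +1107 days → 19 June 2001.
Terminal disclaimer: IL-325164 expires on the earlier of 26 November 2000 and 19 June 2001.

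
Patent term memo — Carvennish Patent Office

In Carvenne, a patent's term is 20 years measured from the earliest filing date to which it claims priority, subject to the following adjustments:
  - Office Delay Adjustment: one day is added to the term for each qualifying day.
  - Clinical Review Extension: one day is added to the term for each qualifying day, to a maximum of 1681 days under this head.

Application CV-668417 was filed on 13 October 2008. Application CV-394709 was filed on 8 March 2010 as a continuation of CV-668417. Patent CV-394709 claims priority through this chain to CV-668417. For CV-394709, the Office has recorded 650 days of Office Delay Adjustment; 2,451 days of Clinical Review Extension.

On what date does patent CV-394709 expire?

2035-03-02

Earliest priority filing: 13 October 2008.
Base term: 13 October 2008 + 20 years → 13 October 2028.
Office Delay Adjustment: +650 days → 25 July 2030.
Clinical Review Extension: 2451 days claimed exceeds the 1681-day cap, so +1681 days → 2 March 2035.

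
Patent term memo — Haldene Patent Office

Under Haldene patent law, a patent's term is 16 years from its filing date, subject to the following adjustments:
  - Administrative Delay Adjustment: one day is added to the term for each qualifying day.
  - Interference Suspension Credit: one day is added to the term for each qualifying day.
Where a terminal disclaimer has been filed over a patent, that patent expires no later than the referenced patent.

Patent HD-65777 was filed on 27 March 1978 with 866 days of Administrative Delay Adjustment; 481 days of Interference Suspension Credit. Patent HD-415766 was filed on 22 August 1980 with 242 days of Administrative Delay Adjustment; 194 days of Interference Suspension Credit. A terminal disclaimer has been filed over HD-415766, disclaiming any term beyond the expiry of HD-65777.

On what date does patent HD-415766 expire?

1997-11-01

Natural term of HD-415766:
  Base: filing + 16 years → 22 August 1996.
  Administrative Delay Adjustment: +242 days → 21 April 1997.
  Interference Suspension Credit: +194 days → 1 November 1997.
Expiry of referenced patent HD-65777:
  Base: filing + 16 years → 27 March 1994.
  Administrative Delay Adjustment: +866 days → 9 August 1996.
  Interference Suspension Credit: +481 days → 3 December 1997.
Terminal disclaimer: HD-415766 expires on the earlier of 1 November 1997 and 3 December 1997.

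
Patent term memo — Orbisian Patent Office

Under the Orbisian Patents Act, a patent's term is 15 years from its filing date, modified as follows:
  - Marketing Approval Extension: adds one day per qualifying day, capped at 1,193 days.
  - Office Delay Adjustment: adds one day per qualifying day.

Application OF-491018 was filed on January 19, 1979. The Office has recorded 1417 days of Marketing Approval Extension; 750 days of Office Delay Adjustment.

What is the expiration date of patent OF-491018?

Base term: filing date + 15 years → 19 January 1994.
Marketing Approval Extension: 1417 days claimed exceeds the 1193-day cap, so +1193 days → 26 April 1997.
Office Delay Adjustment: +750 days → 16 May 1999.

1999-05-16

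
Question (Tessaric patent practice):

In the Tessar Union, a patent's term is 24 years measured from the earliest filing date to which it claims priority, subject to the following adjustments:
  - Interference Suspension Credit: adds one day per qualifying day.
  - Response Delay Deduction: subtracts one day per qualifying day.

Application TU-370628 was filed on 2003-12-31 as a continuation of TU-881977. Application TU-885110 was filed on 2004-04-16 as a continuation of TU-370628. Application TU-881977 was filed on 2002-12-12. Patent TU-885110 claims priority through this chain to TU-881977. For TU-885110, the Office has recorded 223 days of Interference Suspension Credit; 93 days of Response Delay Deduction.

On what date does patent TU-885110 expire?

Earliest priority filing: 12 December 2002.
Base term: 12 December 2002 + 24 years → 12 December 2026.
Interference Suspension Credit: +223 days → 23 July 2027.
Response Delay Deduction: −93 days → 21 April 2027.

2027-04-21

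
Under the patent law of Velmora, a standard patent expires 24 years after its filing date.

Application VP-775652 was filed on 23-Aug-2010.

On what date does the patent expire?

2034-08-23

Filing date + 24 years → 23 August 2034.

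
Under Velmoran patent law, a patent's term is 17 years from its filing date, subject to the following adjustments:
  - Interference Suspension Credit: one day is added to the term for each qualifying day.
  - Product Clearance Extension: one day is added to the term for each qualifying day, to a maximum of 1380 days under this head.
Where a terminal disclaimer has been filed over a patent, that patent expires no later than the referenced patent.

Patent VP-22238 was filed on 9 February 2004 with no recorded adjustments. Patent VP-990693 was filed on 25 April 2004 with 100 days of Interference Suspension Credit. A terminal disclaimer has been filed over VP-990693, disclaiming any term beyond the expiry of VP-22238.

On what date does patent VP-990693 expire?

2021-02-09

Natural term of VP-990693:
  Base: filing + 17 years → 25 April 2021.
  Interference Suspension Credit: +100 days → 3 August 2021.
Expiry of referenced patent VP-22238:
  Base: filing + 17 years → 9 February 2021.
Terminal disclaimer: VP-990693 expires on the earlier of 3 August 2021 and 9 February 2021.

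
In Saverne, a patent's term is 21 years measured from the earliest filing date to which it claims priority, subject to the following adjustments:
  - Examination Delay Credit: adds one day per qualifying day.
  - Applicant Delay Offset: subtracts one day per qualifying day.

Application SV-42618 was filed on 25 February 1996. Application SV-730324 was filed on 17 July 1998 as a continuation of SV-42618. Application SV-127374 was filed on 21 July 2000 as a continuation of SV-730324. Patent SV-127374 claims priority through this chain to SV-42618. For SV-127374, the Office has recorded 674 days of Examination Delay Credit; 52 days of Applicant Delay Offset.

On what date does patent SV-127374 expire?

Earliest priority filing: 25 February 1996.
Base term: 25 February 1996 + 21 years → 25 February 2017.
Examination Delay Credit: +674 days → 31 December 2018.
Applicant Delay Offset: −52 days → 9 November 2018.

2018-11-09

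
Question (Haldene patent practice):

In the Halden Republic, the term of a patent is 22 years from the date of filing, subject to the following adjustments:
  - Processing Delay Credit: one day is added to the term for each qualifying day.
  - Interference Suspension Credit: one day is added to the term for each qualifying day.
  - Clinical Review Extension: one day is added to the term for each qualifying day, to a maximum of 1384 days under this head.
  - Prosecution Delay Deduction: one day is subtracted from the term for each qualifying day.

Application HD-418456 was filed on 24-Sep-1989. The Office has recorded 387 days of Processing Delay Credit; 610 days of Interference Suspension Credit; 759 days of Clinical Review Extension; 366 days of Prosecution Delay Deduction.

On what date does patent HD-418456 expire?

Base term: filing date + 22 years → 24 September 2011.
Processing Delay Credit: +387 days → 15 October 2012.
Interference Suspension Credit: +610 days → 17 June 2014.
Clinical Review Extension: 759 days (within the 1384-day cap) → +759 days → 15 July 2016.
Prosecution Delay Deduction: −366 days → 15 July 2015.

July 15, 2015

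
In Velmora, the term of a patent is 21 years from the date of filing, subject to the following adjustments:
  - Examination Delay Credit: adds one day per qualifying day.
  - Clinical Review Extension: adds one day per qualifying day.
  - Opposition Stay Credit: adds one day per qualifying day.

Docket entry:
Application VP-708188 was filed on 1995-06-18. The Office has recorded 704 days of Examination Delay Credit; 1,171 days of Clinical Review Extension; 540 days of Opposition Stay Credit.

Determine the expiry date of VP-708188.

2023-01-28

Base term: filing date + 21 years → 18 June 2016.
Examination Delay Credit: +704 days → 23 May 2018.
Clinical Review Extension: +1171 days → 6 August 2021.
Opposition Stay Credit: +540 days → 28 January 2023.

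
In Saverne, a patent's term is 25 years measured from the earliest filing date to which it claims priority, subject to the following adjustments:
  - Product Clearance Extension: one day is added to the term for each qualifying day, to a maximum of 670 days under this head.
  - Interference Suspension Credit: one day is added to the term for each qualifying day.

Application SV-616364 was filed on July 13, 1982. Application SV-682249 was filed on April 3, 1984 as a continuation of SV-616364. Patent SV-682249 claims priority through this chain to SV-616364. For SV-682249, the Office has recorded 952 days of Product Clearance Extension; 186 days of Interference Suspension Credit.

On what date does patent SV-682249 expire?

Earliest priority filing: 13 July 1982.
Base term: 13 July 1982 + 25 years → 13 July 2007.
Product Clearance Extension: 952 days claimed exceeds the 670-day cap, so +670 days → 13 May 2009.
Interference Suspension Credit: +186 days → 15 November 2009.

November 15, 2009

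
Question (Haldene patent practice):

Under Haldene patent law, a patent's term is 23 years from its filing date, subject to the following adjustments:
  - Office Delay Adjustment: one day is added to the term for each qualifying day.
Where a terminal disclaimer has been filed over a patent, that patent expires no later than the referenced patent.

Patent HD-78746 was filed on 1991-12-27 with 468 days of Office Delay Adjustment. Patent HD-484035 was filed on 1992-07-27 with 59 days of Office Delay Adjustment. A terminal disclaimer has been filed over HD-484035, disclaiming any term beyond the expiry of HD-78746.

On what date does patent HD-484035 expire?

September 24, 2015

Natural term of HD-484035:
  Base: filing + 23 years → 27 July 2015.
  Office Delay Adjustment: +59 days → 24 September 2015.
Expiry of referenced patent HD-78746:
  Base: filing + 23 years → 27 December 2014.
  Office Delay Adjustment: +468 days → 8 April 2016.
Terminal disclaimer: HD-484035 expires on the earlier of 24 September 2015 and 8 April 2016.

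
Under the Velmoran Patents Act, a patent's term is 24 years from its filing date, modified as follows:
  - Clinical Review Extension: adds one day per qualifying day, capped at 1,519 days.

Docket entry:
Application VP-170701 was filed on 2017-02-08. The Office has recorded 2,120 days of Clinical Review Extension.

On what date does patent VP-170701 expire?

Base term: filing date + 24 years → 8 February 2041.
Clinical Review Extension: 2120 days claimed exceeds the 1519-day cap, so +1519 days → 7 April 2045.

2045-04-07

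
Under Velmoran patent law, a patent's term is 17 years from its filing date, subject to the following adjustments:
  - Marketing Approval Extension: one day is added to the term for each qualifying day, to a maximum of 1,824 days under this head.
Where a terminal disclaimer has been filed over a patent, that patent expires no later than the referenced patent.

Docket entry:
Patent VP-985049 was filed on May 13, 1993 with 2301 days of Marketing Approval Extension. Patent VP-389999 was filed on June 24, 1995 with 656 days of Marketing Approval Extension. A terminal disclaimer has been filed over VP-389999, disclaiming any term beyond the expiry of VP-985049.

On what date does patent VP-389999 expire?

2014-04-11

Natural term of VP-389999:
  Base: filing + 17 years → 24 June 2012.
  Marketing Approval Extension: 656 days (within the 1824-day cap) → +656 days → 11 April 2014.
Expiry of referenced patent VP-985049:
  Base: filing + 17 years → 13 May 2010.
  Marketing Approval Extension: 2301 days claimed exceeds the 1824-day cap, so +1824 days → 11 May 2015.
Terminal disclaimer: VP-389999 expires on the earlier of 11 April 2014 and 11 May 2015.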